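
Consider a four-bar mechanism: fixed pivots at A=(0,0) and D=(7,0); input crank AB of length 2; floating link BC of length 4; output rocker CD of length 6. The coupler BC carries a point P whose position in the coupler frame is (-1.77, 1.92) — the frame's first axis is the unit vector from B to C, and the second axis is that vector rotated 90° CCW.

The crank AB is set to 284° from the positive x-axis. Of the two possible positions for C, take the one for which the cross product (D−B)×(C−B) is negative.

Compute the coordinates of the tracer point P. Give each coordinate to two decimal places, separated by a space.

A=(0,0), D=(7.00,0)
B = A + 2.00·(cos284°, sin284°) = (0.4838, -1.9406)
|BD| = 6.7990
circle(B,4.00) ∩ circle(D,6.00): a=1.9287, h=3.5043
  candidates: C₊=(1.3321,1.9684) cross=23.826; C₋=(3.3325,-4.7486) cross=-23.826
  mode - wants cross < 0 → take C=(3.3325,-4.7486) (cross=-23.826)
ex = (C−B)/|BC| = (0.7122,-0.7020); ey = (0.7020,0.7122)
P = B + -1.77·ex + 1.92·ey = (0.5712,0.6693)

0.57 0.67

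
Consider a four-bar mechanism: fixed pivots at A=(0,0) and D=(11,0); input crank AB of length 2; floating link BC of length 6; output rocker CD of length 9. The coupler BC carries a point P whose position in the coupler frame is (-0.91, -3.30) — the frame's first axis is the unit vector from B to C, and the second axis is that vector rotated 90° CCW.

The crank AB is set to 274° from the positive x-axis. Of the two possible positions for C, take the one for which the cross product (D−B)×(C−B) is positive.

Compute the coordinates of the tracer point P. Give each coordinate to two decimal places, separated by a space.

A=(0,0), D=(11.00,0)
B = A + 2.00·(cos274°, sin274°) = (0.1395, -1.9951)
|BD| = 11.0422
circle(B,6.00) ∩ circle(D,9.00): a=3.4835, h=4.8852
  candidates: C₊=(2.6830,3.4391) cross=53.944; C₋=(4.4483,-6.1705) cross=-53.944
  mode + wants cross > 0 → take C=(2.6830,3.4391) (cross=53.944)
ex = (C−B)/|BC| = (0.4239,0.9057); ey = (-0.9057,0.4239)
P = B + -0.91·ex + -3.30·ey = (2.7426,-4.2182)

2.74 -4.22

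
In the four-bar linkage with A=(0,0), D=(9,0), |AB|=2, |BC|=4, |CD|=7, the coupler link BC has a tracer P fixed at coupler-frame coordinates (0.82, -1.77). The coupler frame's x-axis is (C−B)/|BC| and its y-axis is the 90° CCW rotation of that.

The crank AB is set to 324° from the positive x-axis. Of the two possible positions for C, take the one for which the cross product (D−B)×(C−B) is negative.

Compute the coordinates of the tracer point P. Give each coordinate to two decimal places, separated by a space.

A=(0,0), D=(9.00,0)
B = A + 2.00·(cos324°, sin324°) = (1.6180, -1.1756)
|BD| = 7.4750
circle(B,4.00) ∩ circle(D,7.00): a=1.5301, h=3.6958
  candidates: C₊=(2.5479,2.7148) cross=27.626; C₋=(3.7103,-4.5847) cross=-27.626
  mode - wants cross < 0 → take C=(3.7103,-4.5847) (cross=-27.626)
ex = (C−B)/|BC| = (0.5231,-0.8523); ey = (0.8523,0.5231)
P = B + 0.82·ex + -1.77·ey = (0.5384,-2.8003)

0.54 -2.80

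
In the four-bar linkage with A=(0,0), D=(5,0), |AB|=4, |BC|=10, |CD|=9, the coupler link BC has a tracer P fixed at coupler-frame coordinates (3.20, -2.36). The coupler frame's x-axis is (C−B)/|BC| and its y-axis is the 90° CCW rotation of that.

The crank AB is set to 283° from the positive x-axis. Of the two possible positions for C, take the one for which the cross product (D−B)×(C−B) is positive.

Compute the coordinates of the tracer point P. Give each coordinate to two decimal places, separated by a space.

A=(0,0), D=(5.00,0)
B = A + 4.00·(cos283°, sin283°) = (0.8998, -3.8975)
|BD| = 5.6570
circle(B,10.00) ∩ circle(D,9.00): a=4.5078, h=8.9263
  candidates: C₊=(-1.9828,5.6780) cross=50.496; C₋=(10.3170,-7.2615) cross=-50.496
  mode + wants cross > 0 → take C=(-1.9828,5.6780) (cross=50.496)
ex = (C−B)/|BC| = (-0.2883,0.9576); ey = (-0.9576,-0.2883)
P = B + 3.20·ex + -2.36·ey = (2.2372,-0.1530)

2.24 -0.15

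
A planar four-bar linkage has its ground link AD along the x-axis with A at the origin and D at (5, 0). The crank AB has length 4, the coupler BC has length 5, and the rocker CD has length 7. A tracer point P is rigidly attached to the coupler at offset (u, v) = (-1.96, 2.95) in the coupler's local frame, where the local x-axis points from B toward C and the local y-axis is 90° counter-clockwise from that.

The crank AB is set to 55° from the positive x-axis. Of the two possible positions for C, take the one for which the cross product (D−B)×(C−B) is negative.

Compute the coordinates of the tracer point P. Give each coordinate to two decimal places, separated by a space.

A=(0,0), D=(5.00,0)
B = A + 4.00·(cos55°, sin55°) = (2.2943, 3.2766)
|BD| = 4.2493
circle(B,5.00) ∩ circle(D,7.00): a=-0.6993, h=4.9509
  candidates: C₊=(5.6666,6.9682) cross=21.038; C₋=(-1.9685,0.6635) cross=-21.038
  mode - wants cross < 0 → take C=(-1.9685,0.6635) (cross=-21.038)
ex = (C−B)/|BC| = (-0.8526,-0.5226); ey = (0.5226,-0.8526)
P = B + -1.96·ex + 2.95·ey = (5.5071,1.7859)

5.51 1.79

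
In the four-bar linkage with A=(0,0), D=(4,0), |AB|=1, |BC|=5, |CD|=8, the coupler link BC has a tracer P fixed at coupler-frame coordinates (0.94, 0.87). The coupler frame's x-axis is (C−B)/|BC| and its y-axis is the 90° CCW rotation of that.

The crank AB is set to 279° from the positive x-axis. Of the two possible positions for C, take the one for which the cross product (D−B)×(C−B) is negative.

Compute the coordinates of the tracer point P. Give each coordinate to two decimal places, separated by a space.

0.62 -2.18

A=(0,0), D=(4.00,0)
B = A + 1.00·(cos279°, sin279°) = (0.1564, -0.9877)
|BD| = 3.9684
circle(B,5.00) ∩ circle(D,8.00): a=-2.9295, h=4.0519
  candidates: C₊=(-3.6894,2.2076) cross=16.080; C₋=(-1.6725,-5.6412) cross=-16.080
  mode - wants cross < 0 → take C=(-1.6725,-5.6412) (cross=-16.080)
ex = (C−B)/|BC| = (-0.3658,-0.9307); ey = (0.9307,-0.3658)
P = B + 0.94·ex + 0.87·ey = (0.6223,-2.1808)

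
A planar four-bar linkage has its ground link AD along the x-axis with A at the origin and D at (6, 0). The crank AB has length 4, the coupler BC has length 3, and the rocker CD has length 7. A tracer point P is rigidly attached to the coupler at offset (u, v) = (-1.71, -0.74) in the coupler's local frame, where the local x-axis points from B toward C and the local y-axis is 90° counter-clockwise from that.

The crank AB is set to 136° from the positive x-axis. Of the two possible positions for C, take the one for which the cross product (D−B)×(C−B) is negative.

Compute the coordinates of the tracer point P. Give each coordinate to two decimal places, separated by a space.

A=(0,0), D=(6.00,0)
B = A + 4.00·(cos136°, sin136°) = (-2.8774, 2.7786)
|BD| = 9.3021
circle(B,3.00) ∩ circle(D,7.00): a=2.5010, h=1.6569
  candidates: C₊=(0.0043,3.6128) cross=15.412; C₋=(-0.9855,0.4504) cross=-15.412
  mode - wants cross < 0 → take C=(-0.9855,0.4504) (cross=-15.412)
ex = (C−B)/|BC| = (0.6306,-0.7761); ey = (0.7761,0.6306)
P = B + -1.71·ex + -0.74·ey = (-4.5300,3.6391)

-4.53 3.64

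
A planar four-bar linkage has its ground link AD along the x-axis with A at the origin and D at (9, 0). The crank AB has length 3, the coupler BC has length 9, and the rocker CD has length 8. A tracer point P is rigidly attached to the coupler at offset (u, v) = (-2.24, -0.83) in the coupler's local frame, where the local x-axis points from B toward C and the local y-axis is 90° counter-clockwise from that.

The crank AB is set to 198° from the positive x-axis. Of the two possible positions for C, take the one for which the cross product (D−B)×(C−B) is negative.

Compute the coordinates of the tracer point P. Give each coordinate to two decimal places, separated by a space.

-5.13 -0.21

A=(0,0), D=(9.00,0)
B = A + 3.00·(cos198°, sin198°) = (-2.8532, -0.9271)
|BD| = 11.8894
circle(B,9.00) ∩ circle(D,8.00): a=6.6596, h=6.0539
  candidates: C₊=(3.3141,5.6277) cross=71.977; C₋=(4.2582,-6.4432) cross=-71.977
  mode - wants cross < 0 → take C=(4.2582,-6.4432) (cross=-71.977)
ex = (C−B)/|BC| = (0.7902,-0.6129); ey = (0.6129,0.7902)
P = B + -2.24·ex + -0.83·ey = (-5.1318,-0.2100)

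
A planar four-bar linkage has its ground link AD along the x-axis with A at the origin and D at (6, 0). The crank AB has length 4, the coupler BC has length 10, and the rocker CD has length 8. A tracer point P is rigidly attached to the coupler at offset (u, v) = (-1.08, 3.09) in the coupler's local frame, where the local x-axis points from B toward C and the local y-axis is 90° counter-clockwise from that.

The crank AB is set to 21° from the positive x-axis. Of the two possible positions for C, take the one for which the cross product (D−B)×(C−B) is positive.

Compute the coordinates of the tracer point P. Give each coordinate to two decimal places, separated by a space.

2.44 4.44

A=(0,0), D=(6.00,0)
B = A + 4.00·(cos21°, sin21°) = (3.7343, 1.4335)
|BD| = 2.6811
circle(B,10.00) ∩ circle(D,8.00): a=8.0543, h=5.9269
  candidates: C₊=(13.7096,2.1358) cross=15.891; C₋=(7.3718,-7.8815) cross=-15.891
  mode + wants cross > 0 → take C=(13.7096,2.1358) (cross=15.891)
ex = (C−B)/|BC| = (0.9975,0.0702); ey = (-0.0702,0.9975)
P = B + -1.08·ex + 3.09·ey = (2.4400,4.4400)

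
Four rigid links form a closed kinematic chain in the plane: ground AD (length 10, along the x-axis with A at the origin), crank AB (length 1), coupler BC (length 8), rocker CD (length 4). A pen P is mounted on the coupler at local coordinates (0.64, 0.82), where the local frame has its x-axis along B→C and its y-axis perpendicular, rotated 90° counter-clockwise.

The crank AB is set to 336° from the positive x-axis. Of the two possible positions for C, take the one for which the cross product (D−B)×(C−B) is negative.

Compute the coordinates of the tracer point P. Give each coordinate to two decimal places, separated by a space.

1.83 0.09

A=(0,0), D=(10.00,0)
B = A + 1.00·(cos336°, sin336°) = (0.9135, -0.4067)
|BD| = 9.0956
circle(B,8.00) ∩ circle(D,4.00): a=7.1864, h=3.5150
  candidates: C₊=(7.9356,3.4261) cross=31.971; C₋=(8.2500,-3.5969) cross=-31.971
  mode - wants cross < 0 → take C=(8.2500,-3.5969) (cross=-31.971)
ex = (C−B)/|BC| = (0.9171,-0.3988); ey = (0.3988,0.9171)
P = B + 0.64·ex + 0.82·ey = (1.8274,0.0900)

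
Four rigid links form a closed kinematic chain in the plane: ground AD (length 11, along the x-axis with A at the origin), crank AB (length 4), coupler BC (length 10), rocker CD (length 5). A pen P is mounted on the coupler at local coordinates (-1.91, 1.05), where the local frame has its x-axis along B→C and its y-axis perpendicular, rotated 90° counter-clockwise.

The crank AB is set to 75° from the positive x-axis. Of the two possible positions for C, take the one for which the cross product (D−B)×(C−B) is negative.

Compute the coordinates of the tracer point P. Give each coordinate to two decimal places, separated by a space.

0.57 5.99

A=(0,0), D=(11.00,0)
B = A + 4.00·(cos75°, sin75°) = (1.0353, 3.8637)
|BD| = 10.6876
circle(B,10.00) ∩ circle(D,5.00): a=8.8525, h=4.6511
  candidates: C₊=(10.9705,4.9999) cross=49.709; C₋=(7.6076,-3.6731) cross=-49.709
  mode - wants cross < 0 → take C=(7.6076,-3.6731) (cross=-49.709)
ex = (C−B)/|BC| = (0.6572,-0.7537); ey = (0.7537,0.6572)
P = B + -1.91·ex + 1.05·ey = (0.5713,5.9933)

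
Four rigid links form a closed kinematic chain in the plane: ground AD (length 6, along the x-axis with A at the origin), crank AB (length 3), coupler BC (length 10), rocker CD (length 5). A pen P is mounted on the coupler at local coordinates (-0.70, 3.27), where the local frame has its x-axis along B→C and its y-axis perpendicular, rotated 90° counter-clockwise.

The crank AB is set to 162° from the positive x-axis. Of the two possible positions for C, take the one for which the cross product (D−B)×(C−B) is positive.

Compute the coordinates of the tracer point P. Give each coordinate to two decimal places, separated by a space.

-4.82 3.63

A=(0,0), D=(6.00,0)
B = A + 3.00·(cos162°, sin162°) = (-2.8532, 0.9271)
|BD| = 8.9016
circle(B,10.00) ∩ circle(D,5.00): a=8.6635, h=4.9943
  candidates: C₊=(6.2834,4.9920) cross=44.457; C₋=(5.2431,-4.9424) cross=-44.457
  mode + wants cross > 0 → take C=(6.2834,4.9920) (cross=44.457)
ex = (C−B)/|BC| = (0.9137,0.4065); ey = (-0.4065,0.9137)
P = B + -0.70·ex + 3.27·ey = (-4.8220,3.6302)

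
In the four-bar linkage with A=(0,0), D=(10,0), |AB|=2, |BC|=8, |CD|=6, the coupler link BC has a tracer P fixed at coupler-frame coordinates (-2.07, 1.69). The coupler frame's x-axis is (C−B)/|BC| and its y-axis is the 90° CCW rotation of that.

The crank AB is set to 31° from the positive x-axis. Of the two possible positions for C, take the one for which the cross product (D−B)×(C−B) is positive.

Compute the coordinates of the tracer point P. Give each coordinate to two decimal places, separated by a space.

A=(0,0), D=(10.00,0)
B = A + 2.00·(cos31°, sin31°) = (1.7143, 1.0301)
|BD| = 8.3494
circle(B,8.00) ∩ circle(D,6.00): a=5.8515, h=5.4553
  candidates: C₊=(8.1941,5.7218) cross=45.549; C₋=(6.8481,-5.1054) cross=-45.549
  mode + wants cross > 0 → take C=(8.1941,5.7218) (cross=45.549)
ex = (C−B)/|BC| = (0.8100,0.5865); ey = (-0.5865,0.8100)
P = B + -2.07·ex + 1.69·ey = (-0.9534,1.1850)

-0.95 1.18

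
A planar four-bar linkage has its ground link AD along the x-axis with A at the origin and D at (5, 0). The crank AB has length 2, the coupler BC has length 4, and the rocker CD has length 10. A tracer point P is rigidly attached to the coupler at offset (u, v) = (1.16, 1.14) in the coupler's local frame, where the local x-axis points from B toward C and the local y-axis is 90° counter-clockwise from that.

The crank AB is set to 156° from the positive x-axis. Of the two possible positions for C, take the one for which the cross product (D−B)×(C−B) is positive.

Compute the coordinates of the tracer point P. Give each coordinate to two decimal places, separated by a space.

-3.43 1.11

A=(0,0), D=(5.00,0)
B = A + 2.00·(cos156°, sin156°) = (-1.8271, 0.8135)
|BD| = 6.8754
circle(B,4.00) ∩ circle(D,10.00): a=-2.6711, h=2.9775
  candidates: C₊=(-4.1271,4.0861) cross=20.471; C₋=(-4.8317,-1.8271) cross=-20.471
  mode + wants cross > 0 → take C=(-4.1271,4.0861) (cross=20.471)
ex = (C−B)/|BC| = (-0.5750,0.8182); ey = (-0.8182,-0.5750)
P = B + 1.16·ex + 1.14·ey = (-3.4268,1.1070)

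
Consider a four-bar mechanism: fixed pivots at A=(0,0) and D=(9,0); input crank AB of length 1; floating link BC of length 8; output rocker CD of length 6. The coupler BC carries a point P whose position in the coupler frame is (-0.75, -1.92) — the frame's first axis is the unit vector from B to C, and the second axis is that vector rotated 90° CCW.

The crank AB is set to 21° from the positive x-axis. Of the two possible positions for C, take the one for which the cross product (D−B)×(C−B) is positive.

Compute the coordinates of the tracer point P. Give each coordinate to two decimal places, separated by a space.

A=(0,0), D=(9.00,0)
B = A + 1.00·(cos21°, sin21°) = (0.9336, 0.3584)
|BD| = 8.0744
circle(B,8.00) ∩ circle(D,6.00): a=5.7711, h=5.5403
  candidates: C₊=(6.9449,5.6371) cross=44.734; C₋=(6.4531,-5.4326) cross=-44.734
  mode + wants cross > 0 → take C=(6.9449,5.6371) (cross=44.734)
ex = (C−B)/|BC| = (0.7514,0.6598); ey = (-0.6598,0.7514)
P = B + -0.75·ex + -1.92·ey = (1.6369,-1.5792)

1.64 -1.58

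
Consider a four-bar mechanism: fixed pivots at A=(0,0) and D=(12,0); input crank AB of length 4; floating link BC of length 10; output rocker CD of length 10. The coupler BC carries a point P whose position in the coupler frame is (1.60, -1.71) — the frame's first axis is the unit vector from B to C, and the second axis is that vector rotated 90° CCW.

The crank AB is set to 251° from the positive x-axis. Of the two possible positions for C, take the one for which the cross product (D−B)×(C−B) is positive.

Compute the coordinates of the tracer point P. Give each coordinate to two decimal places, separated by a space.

0.96 -3.17

A=(0,0), D=(12.00,0)
B = A + 4.00·(cos251°, sin251°) = (-1.3023, -3.7821)
|BD| = 13.8295
circle(B,10.00) ∩ circle(D,10.00): a=6.9147, h=7.2240
  candidates: C₊=(3.3732,5.0576) cross=99.904; C₋=(7.3245,-8.8397) cross=-99.904
  mode + wants cross > 0 → take C=(3.3732,5.0576) (cross=99.904)
ex = (C−B)/|BC| = (0.4676,0.8840); ey = (-0.8840,0.4676)
P = B + 1.60·ex + -1.71·ey = (0.9574,-3.1672)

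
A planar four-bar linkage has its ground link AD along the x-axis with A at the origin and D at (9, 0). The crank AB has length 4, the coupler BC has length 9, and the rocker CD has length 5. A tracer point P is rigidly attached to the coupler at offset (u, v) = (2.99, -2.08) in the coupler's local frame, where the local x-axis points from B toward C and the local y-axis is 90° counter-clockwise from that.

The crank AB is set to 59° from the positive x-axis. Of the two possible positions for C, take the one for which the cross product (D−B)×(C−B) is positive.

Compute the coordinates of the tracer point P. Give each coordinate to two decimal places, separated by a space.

A=(0,0), D=(9.00,0)
B = A + 4.00·(cos59°, sin59°) = (2.0602, 3.4287)
|BD| = 7.7406
circle(B,9.00) ∩ circle(D,5.00): a=7.4876, h=4.9936
  candidates: C₊=(10.9850,4.5891) cross=38.654; C₋=(6.5613,-4.3649) cross=-38.654
  mode + wants cross > 0 → take C=(10.9850,4.5891) (cross=38.654)
ex = (C−B)/|BC| = (0.9917,0.1289); ey = (-0.1289,0.9917)
P = B + 2.99·ex + -2.08·ey = (5.2934,1.7515)

5.29 1.75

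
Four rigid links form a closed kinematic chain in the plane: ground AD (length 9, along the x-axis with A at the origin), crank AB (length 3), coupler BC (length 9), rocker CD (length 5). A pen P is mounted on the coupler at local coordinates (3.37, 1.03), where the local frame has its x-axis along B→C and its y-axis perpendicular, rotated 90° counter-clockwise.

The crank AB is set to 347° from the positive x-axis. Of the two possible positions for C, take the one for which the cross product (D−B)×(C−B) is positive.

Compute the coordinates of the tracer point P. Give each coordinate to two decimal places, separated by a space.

4.93 2.22

A=(0,0), D=(9.00,0)
B = A + 3.00·(cos347°, sin347°) = (2.9231, -0.6749)
|BD| = 6.1142
circle(B,9.00) ∩ circle(D,5.00): a=7.6366, h=4.7626
  candidates: C₊=(9.9874,4.9015) cross=29.120; C₋=(11.0387,-4.5655) cross=-29.120
  mode + wants cross > 0 → take C=(9.9874,4.9015) (cross=29.120)
ex = (C−B)/|BC| = (0.7849,0.6196); ey = (-0.6196,0.7849)
P = B + 3.37·ex + 1.03·ey = (4.9301,2.2217)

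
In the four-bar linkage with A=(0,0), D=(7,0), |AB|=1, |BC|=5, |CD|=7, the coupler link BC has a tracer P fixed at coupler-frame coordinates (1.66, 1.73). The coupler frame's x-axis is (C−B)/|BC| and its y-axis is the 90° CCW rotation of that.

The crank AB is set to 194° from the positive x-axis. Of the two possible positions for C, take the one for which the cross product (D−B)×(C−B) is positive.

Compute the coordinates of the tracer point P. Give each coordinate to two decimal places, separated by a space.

-1.72 2.04

A=(0,0), D=(7.00,0)
B = A + 1.00·(cos194°, sin194°) = (-0.9703, -0.2419)
|BD| = 7.9740
circle(B,5.00) ∩ circle(D,7.00): a=2.4821, h=4.3404
  candidates: C₊=(1.3790,4.1718) cross=34.610; C₋=(1.6423,-4.5050) cross=-34.610
  mode + wants cross > 0 → take C=(1.3790,4.1718) (cross=34.610)
ex = (C−B)/|BC| = (0.4699,0.8827); ey = (-0.8827,0.4699)
P = B + 1.66·ex + 1.73·ey = (-1.7175,2.0363)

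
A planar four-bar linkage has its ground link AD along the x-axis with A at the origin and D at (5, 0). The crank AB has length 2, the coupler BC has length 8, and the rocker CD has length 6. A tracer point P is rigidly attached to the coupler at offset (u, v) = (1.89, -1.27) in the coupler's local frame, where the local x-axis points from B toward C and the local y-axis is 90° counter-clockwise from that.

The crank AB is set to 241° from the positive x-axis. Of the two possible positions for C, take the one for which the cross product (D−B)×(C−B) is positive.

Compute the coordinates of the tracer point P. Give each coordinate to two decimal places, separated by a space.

1.00 -0.60

A=(0,0), D=(5.00,0)
B = A + 2.00·(cos241°, sin241°) = (-0.9696, -1.7492)
|BD| = 6.2206
circle(B,8.00) ∩ circle(D,6.00): a=5.3609, h=5.9381
  candidates: C₊=(2.5052,5.4567) cross=36.939; C₋=(5.8447,-5.9402) cross=-36.939
  mode + wants cross > 0 → take C=(2.5052,5.4567) (cross=36.939)
ex = (C−B)/|BC| = (0.4343,0.9007); ey = (-0.9007,0.4343)
P = B + 1.89·ex + -1.27·ey = (0.9952,-0.5985)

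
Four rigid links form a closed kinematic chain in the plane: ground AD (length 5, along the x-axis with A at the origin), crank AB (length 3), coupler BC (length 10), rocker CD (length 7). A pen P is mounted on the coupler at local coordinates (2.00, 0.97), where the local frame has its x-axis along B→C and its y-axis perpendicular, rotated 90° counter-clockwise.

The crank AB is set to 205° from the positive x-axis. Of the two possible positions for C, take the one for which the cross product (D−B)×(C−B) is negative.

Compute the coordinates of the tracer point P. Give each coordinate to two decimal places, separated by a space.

A=(0,0), D=(5.00,0)
B = A + 3.00·(cos205°, sin205°) = (-2.7189, -1.2679)
|BD| = 7.8224
circle(B,10.00) ∩ circle(D,7.00): a=7.1711, h=6.9696
  candidates: C₊=(3.2277,6.7719) cross=54.519; C₋=(5.4870,-6.9830) cross=-54.519
  mode - wants cross < 0 → take C=(5.4870,-6.9830) (cross=-54.519)
ex = (C−B)/|BC| = (0.8206,-0.5715); ey = (0.5715,0.8206)
P = B + 2.00·ex + 0.97·ey = (-0.5234,-1.6149)

-0.52 -1.61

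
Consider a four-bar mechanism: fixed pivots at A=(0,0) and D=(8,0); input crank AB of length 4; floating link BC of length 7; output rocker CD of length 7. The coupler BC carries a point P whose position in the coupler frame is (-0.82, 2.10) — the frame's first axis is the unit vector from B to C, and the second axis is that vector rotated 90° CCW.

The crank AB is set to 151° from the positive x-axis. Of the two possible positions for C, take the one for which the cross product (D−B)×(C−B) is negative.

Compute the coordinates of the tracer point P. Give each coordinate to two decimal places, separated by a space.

-2.66 4.03

A=(0,0), D=(8.00,0)
B = A + 4.00·(cos151°, sin151°) = (-3.4985, 1.9392)
|BD| = 11.6609
circle(B,7.00) ∩ circle(D,7.00): a=5.8304, h=3.8738
  candidates: C₊=(2.8950,4.7894) cross=45.171; C₋=(1.6065,-2.8502) cross=-45.171
  mode - wants cross < 0 → take C=(1.6065,-2.8502) (cross=-45.171)
ex = (C−B)/|BC| = (0.7293,-0.6842); ey = (0.6842,0.7293)
P = B + -0.82·ex + 2.10·ey = (-2.6597,4.0318)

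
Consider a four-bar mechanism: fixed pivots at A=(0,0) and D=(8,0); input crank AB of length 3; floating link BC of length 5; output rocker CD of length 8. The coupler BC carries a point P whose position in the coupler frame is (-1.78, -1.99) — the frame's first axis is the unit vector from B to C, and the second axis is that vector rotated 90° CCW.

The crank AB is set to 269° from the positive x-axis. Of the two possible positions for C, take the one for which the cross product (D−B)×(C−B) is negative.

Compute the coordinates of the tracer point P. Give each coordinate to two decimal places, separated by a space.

-2.72 -3.12

A=(0,0), D=(8.00,0)
B = A + 3.00·(cos269°, sin269°) = (-0.0524, -2.9995)
|BD| = 8.5929
circle(B,5.00) ∩ circle(D,8.00): a=2.0271, h=4.5706
  candidates: C₊=(0.2518,1.9912) cross=39.275; C₋=(3.4427,-6.5751) cross=-39.275
  mode - wants cross < 0 → take C=(3.4427,-6.5751) (cross=-39.275)
ex = (C−B)/|BC| = (0.6990,-0.7151); ey = (0.7151,0.6990)
P = B + -1.78·ex + -1.99·ey = (-2.7197,-3.1177)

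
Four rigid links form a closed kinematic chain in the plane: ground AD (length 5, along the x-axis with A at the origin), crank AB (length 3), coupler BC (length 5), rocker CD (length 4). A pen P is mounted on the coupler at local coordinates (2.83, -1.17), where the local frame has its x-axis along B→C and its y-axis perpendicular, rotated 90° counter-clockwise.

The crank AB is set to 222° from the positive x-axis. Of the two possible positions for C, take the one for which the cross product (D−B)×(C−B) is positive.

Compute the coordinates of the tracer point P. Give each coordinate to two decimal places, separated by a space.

0.60 -0.83

A=(0,0), D=(5.00,0)
B = A + 3.00·(cos222°, sin222°) = (-2.2294, -2.0074)
|BD| = 7.5030
circle(B,5.00) ∩ circle(D,4.00): a=4.3512, h=2.4631
  candidates: C₊=(1.3042,1.5300) cross=18.480; C₋=(2.6222,-3.2165) cross=-18.480
  mode + wants cross > 0 → take C=(1.3042,1.5300) (cross=18.480)
ex = (C−B)/|BC| = (0.7067,0.7075); ey = (-0.7075,0.7067)
P = B + 2.83·ex + -1.17·ey = (0.5984,-0.8321)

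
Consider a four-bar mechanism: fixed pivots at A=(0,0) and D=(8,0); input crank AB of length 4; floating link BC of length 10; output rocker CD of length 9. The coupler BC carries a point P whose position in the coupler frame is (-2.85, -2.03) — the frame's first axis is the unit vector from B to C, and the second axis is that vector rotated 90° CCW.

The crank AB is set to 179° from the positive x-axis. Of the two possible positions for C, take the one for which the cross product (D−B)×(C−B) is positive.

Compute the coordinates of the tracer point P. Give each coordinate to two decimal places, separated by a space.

-4.47 -3.40

A=(0,0), D=(8.00,0)
B = A + 4.00·(cos179°, sin179°) = (-3.9994, 0.0698)
|BD| = 11.9996
circle(B,10.00) ∩ circle(D,9.00): a=6.7915, h=7.3400
  candidates: C₊=(2.8347,7.3702) cross=88.077; C₋=(2.7493,-7.3096) cross=-88.077
  mode + wants cross > 0 → take C=(2.8347,7.3702) (cross=88.077)
ex = (C−B)/|BC| = (0.6834,0.7300); ey = (-0.7300,0.6834)
P = B + -2.85·ex + -2.03·ey = (-4.4651,-3.3981)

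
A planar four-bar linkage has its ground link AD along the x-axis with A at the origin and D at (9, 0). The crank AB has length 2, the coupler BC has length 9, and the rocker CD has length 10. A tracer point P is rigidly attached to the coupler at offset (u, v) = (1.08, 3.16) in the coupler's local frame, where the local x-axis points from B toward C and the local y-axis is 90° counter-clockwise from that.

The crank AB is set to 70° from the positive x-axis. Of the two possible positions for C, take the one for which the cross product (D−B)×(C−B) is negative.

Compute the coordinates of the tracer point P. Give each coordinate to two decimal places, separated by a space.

3.96 1.23

A=(0,0), D=(9.00,0)
B = A + 2.00·(cos70°, sin70°) = (0.6840, 1.8794)
|BD| = 8.5257
circle(B,9.00) ∩ circle(D,10.00): a=3.1486, h=8.4313
  candidates: C₊=(5.6137,9.4092) cross=71.882; C₋=(1.8966,-7.0386) cross=-71.882
  mode - wants cross < 0 → take C=(1.8966,-7.0386) (cross=-71.882)
ex = (C−B)/|BC| = (0.1347,-0.9909); ey = (0.9909,0.1347)
P = B + 1.08·ex + 3.16·ey = (3.9607,1.2350)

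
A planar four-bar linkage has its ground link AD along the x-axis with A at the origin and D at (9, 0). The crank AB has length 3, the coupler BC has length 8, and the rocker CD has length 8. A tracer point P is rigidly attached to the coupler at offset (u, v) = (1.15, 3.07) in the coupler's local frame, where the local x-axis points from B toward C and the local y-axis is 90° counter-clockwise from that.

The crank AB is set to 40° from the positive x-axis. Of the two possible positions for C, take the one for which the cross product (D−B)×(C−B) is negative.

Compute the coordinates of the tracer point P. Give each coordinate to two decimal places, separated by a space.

A=(0,0), D=(9.00,0)
B = A + 3.00·(cos40°, sin40°) = (2.2981, 1.9284)
|BD| = 6.9738
circle(B,8.00) ∩ circle(D,8.00): a=3.4869, h=7.2001
  candidates: C₊=(7.6400,7.8836) cross=50.212; C₋=(3.6581,-5.9552) cross=-50.212
  mode - wants cross < 0 → take C=(3.6581,-5.9552) (cross=-50.212)
ex = (C−B)/|BC| = (0.1700,-0.9854); ey = (0.9854,0.1700)
P = B + 1.15·ex + 3.07·ey = (5.5189,1.3170)

5.52 1.32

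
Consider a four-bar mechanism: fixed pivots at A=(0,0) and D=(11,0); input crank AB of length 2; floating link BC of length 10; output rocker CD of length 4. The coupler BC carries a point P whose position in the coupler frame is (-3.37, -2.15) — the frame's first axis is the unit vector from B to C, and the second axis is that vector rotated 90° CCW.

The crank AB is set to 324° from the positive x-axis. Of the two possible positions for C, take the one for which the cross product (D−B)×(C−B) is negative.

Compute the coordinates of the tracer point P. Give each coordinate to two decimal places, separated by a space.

A=(0,0), D=(11.00,0)
B = A + 2.00·(cos324°, sin324°) = (1.6180, -1.1756)
|BD| = 9.4553
circle(B,10.00) ∩ circle(D,4.00): a=9.1696, h=3.9898
  candidates: C₊=(10.2204,3.9233) cross=37.725; C₋=(11.2125,-3.9943) cross=-37.725
  mode - wants cross < 0 → take C=(11.2125,-3.9943) (cross=-37.725)
ex = (C−B)/|BC| = (0.9595,-0.2819); ey = (0.2819,0.9595)
P = B + -3.37·ex + -2.15·ey = (-2.2214,-2.2885)

-2.22 -2.29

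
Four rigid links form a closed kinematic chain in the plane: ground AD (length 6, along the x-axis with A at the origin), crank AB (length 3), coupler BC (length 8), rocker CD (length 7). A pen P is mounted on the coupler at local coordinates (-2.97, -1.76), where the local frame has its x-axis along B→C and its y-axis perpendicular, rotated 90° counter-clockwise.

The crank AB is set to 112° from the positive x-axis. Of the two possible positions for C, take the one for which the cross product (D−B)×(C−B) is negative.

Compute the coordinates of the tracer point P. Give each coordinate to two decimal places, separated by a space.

-3.62 5.17

A=(0,0), D=(6.00,0)
B = A + 3.00·(cos112°, sin112°) = (-1.1238, 2.7816)
|BD| = 7.6476
circle(B,8.00) ∩ circle(D,7.00): a=4.8045, h=6.3966
  candidates: C₊=(5.6782,6.9926) cross=48.919; C₋=(1.0251,-4.9244) cross=-48.919
  mode - wants cross < 0 → take C=(1.0251,-4.9244) (cross=-48.919)
ex = (C−B)/|BC| = (0.2686,-0.9632); ey = (0.9632,0.2686)
P = B + -2.97·ex + -1.76·ey = (-3.6169,5.1696)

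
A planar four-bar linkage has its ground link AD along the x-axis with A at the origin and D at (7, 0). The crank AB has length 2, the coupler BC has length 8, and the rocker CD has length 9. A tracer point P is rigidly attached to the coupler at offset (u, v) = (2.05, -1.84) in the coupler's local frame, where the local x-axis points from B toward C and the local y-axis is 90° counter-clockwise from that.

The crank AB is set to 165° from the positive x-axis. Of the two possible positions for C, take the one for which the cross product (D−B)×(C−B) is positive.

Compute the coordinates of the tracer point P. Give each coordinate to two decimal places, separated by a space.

A=(0,0), D=(7.00,0)
B = A + 2.00·(cos165°, sin165°) = (-1.9319, 0.5176)
|BD| = 8.9468
circle(B,8.00) ∩ circle(D,9.00): a=3.5234, h=7.1823
  candidates: C₊=(2.0012,7.4841) cross=64.259; C₋=(1.1701,-6.8565) cross=-64.259
  mode + wants cross > 0 → take C=(2.0012,7.4841) (cross=64.259)
ex = (C−B)/|BC| = (0.4916,0.8708); ey = (-0.8708,0.4916)
P = B + 2.05·ex + -1.84·ey = (0.6783,1.3982)

0.68 1.40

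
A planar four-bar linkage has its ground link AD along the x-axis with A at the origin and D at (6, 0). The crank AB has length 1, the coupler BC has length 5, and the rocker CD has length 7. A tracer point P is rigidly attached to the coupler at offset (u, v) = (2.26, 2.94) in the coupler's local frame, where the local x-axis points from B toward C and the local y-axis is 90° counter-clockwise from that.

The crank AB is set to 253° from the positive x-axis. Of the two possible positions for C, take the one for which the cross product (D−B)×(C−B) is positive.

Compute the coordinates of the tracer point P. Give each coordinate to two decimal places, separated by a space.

-2.96 1.62

A=(0,0), D=(6.00,0)
B = A + 1.00·(cos253°, sin253°) = (-0.2924, -0.9563)
|BD| = 6.3646
circle(B,5.00) ∩ circle(D,7.00): a=1.2969, h=4.8289
  candidates: C₊=(0.2642,4.0126) cross=30.734; C₋=(1.7154,-5.5355) cross=-30.734
  mode + wants cross > 0 → take C=(0.2642,4.0126) (cross=30.734)
ex = (C−B)/|BC| = (0.1113,0.9938); ey = (-0.9938,0.1113)
P = B + 2.26·ex + 2.94·ey = (-2.9625,1.6169)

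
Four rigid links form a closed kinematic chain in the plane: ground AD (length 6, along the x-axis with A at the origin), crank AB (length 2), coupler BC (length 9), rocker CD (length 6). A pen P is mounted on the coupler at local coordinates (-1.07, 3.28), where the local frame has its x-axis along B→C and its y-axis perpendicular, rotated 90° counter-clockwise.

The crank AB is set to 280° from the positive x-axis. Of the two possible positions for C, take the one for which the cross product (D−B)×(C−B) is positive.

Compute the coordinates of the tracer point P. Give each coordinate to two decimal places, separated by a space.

A=(0,0), D=(6.00,0)
B = A + 2.00·(cos280°, sin280°) = (0.3473, -1.9696)
|BD| = 5.9860
circle(B,9.00) ∩ circle(D,6.00): a=6.7518, h=5.9509
  candidates: C₊=(4.7650,5.8715) cross=35.622; C₋=(8.6812,-5.3676) cross=-35.622
  mode + wants cross > 0 → take C=(4.7650,5.8715) (cross=35.622)
ex = (C−B)/|BC| = (0.4909,0.8712); ey = (-0.8712,0.4909)
P = B + -1.07·ex + 3.28·ey = (-3.0356,-1.2918)

-3.04 -1.29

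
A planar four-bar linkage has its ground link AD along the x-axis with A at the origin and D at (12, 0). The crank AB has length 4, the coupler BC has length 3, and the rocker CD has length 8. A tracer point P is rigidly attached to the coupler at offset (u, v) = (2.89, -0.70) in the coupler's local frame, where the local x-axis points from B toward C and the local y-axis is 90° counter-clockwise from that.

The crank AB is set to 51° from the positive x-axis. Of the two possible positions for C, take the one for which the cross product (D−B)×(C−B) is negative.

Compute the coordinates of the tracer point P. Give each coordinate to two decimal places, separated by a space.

A=(0,0), D=(12.00,0)
B = A + 4.00·(cos51°, sin51°) = (2.5173, 3.1086)
|BD| = 9.9792
circle(B,3.00) ∩ circle(D,8.00): a=2.2339, h=2.0024
  candidates: C₊=(5.2638,4.3155) cross=19.983; C₋=(4.0163,0.5099) cross=-19.983
  mode - wants cross < 0 → take C=(4.0163,0.5099) (cross=-19.983)
ex = (C−B)/|BC| = (0.4997,-0.8662); ey = (0.8662,0.4997)
P = B + 2.89·ex + -0.70·ey = (3.3550,0.2554)

3.35 0.26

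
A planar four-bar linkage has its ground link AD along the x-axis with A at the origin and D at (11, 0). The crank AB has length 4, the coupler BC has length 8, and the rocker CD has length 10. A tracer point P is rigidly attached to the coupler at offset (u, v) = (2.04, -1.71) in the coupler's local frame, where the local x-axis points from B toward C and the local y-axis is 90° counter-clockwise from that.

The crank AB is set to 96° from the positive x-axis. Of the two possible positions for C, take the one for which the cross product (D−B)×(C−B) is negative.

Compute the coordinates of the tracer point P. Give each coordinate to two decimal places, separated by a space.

A=(0,0), D=(11.00,0)
B = A + 4.00·(cos96°, sin96°) = (-0.4181, 3.9781)
|BD| = 12.0913
circle(B,8.00) ∩ circle(D,10.00): a=4.5569, h=6.5753
  candidates: C₊=(6.0484,8.6880) cross=79.503; C₋=(1.7218,-3.7304) cross=-79.503
  mode - wants cross < 0 → take C=(1.7218,-3.7304) (cross=-79.503)
ex = (C−B)/|BC| = (0.2675,-0.9636); ey = (0.9636,0.2675)
P = B + 2.04·ex + -1.71·ey = (-1.5201,1.5550)

-1.52 1.56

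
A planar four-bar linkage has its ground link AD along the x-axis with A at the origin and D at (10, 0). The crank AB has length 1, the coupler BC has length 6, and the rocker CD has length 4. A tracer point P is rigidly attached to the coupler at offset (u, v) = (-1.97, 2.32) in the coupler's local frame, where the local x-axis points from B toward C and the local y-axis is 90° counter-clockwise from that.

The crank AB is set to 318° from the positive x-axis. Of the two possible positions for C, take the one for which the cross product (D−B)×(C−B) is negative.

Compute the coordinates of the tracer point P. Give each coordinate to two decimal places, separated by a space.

A=(0,0), D=(10.00,0)
B = A + 1.00·(cos318°, sin318°) = (0.7431, -0.6691)
|BD| = 9.2810
circle(B,6.00) ∩ circle(D,4.00): a=5.7180, h=1.8179
  candidates: C₊=(6.3152,1.5563) cross=16.872; C₋=(6.5773,-2.0701) cross=-16.872
  mode - wants cross < 0 → take C=(6.5773,-2.0701) (cross=-16.872)
ex = (C−B)/|BC| = (0.9724,-0.2335); ey = (0.2335,0.9724)
P = B + -1.97·ex + 2.32·ey = (-0.6307,2.0467)

-0.63 2.05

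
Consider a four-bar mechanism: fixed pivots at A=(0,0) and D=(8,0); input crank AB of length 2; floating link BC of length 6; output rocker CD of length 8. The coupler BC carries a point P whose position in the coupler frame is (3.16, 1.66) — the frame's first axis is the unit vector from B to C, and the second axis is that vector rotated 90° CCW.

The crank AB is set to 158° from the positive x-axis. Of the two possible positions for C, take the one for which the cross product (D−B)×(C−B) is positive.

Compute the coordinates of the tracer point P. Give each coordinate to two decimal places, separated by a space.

A=(0,0), D=(8.00,0)
B = A + 2.00·(cos158°, sin158°) = (-1.8544, 0.7492)
|BD| = 9.8828
circle(B,6.00) ∩ circle(D,8.00): a=3.5248, h=4.8555
  candidates: C₊=(2.0284,5.3235) cross=47.986; C₋=(1.2922,-4.3595) cross=-47.986
  mode + wants cross > 0 → take C=(2.0284,5.3235) (cross=47.986)
ex = (C−B)/|BC| = (0.6471,0.7624); ey = (-0.7624,0.6471)
P = B + 3.16·ex + 1.66·ey = (-1.0750,4.2326)

-1.08 4.23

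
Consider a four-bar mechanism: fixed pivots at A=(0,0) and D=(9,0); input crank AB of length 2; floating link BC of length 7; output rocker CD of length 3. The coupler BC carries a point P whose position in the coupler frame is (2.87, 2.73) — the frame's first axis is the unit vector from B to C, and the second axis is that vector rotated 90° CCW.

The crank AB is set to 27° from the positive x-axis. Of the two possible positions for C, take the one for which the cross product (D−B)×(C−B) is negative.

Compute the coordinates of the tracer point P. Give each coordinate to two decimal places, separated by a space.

5.65 1.75

A=(0,0), D=(9.00,0)
B = A + 2.00·(cos27°, sin27°) = (1.7820, 0.9080)
|BD| = 7.2749
circle(B,7.00) ∩ circle(D,3.00): a=6.3866, h=2.8655
  candidates: C₊=(8.4763,2.9539) cross=20.846; C₋=(7.7611,-2.7322) cross=-20.846
  mode - wants cross < 0 → take C=(7.7611,-2.7322) (cross=-20.846)
ex = (C−B)/|BC| = (0.8541,-0.5200); ey = (0.5200,0.8541)
P = B + 2.87·ex + 2.73·ey = (5.6531,1.7473)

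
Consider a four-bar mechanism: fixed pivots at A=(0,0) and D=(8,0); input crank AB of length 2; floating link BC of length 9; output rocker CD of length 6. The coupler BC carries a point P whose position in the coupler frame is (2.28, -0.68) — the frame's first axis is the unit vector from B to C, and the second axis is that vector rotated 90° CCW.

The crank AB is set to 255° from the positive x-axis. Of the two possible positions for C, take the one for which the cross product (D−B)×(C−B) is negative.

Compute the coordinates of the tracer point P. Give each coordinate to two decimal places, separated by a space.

A=(0,0), D=(8.00,0)
B = A + 2.00·(cos255°, sin255°) = (-0.5176, -1.9319)
|BD| = 8.7340
circle(B,9.00) ∩ circle(D,6.00): a=6.9431, h=5.7265
  candidates: C₊=(4.9869,5.1886) cross=50.015; C₋=(7.5202,-5.9808) cross=-50.015
  mode - wants cross < 0 → take C=(7.5202,-5.9808) (cross=-50.015)
ex = (C−B)/|BC| = (0.8931,-0.4499); ey = (0.4499,0.8931)
P = B + 2.28·ex + -0.68·ey = (1.2127,-3.5649)

1.21 -3.56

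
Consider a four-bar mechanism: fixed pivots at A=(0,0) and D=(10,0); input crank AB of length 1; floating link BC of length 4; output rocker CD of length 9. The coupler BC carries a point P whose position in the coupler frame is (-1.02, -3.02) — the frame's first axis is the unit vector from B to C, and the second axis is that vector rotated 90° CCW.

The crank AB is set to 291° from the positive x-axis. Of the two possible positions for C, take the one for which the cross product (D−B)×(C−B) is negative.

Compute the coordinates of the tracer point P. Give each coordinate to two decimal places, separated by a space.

A=(0,0), D=(10.00,0)
B = A + 1.00·(cos291°, sin291°) = (0.3584, -0.9336)
|BD| = 9.6867
circle(B,4.00) ∩ circle(D,9.00): a=1.4883, h=3.7128
  candidates: C₊=(1.4819,2.9054) cross=35.965; C₋=(2.1975,-4.4857) cross=-35.965
  mode - wants cross < 0 → take C=(2.1975,-4.4857) (cross=-35.965)
ex = (C−B)/|BC| = (0.4598,-0.8880); ey = (0.8880,0.4598)
P = B + -1.02·ex + -3.02·ey = (-2.7925,-1.4164)

-2.79 -1.42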